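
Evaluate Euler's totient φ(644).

264

Prime factorization: 644 = 2^2 · 7 · 23.
φ(2^2) = 2^2 − 2^1 = 4 − 2 = 2.
φ(7) = 7 − 1 = 6.
φ(23) = 23 − 1 = 22.
Since φ is multiplicative, φ(644) = 2 · 6 · 22 = 264.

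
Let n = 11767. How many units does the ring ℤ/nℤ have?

Prime factorization: 11767 = 7 · 41^2.
φ(7) = 7 − 1 = 6.
φ(41^2) = 41^1·(41−1) = 41·40 = 1640.
φ(11767) = 6 × 1640 = 9840.

9840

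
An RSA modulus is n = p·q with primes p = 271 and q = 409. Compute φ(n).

110160

φ(pq) = (p−1)(q−1) = 270 · 408 = 110160.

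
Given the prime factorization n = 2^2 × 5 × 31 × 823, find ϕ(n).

φ(510260) = 510260 · (1 − 1/2) · (1 − 1/5) · (1 − 1/31) · (1 − 1/823)
       = 510260 · 98640/255130 = 197280.

197280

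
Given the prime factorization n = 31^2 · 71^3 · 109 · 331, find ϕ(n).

φ(12409461201209) = 12409461201209 · (1 − 1/31) · (1 − 1/71) · (1 − 1/109) · (1 − 1/331)
       = 12409461201209 · 74844000/79409879 = 11695946724000.

11695946724000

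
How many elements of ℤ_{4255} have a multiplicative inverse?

3168

Prime factorization: 4255 = 5 · 23 · 37.
φ(4255) = 4255 · (1 − 1/5) · (1 − 1/23) · (1 − 1/37)
       = 4255 · 3168/4255 = 3168.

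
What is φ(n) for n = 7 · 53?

312

φ(371) = 371 · (1 − 1/7) · (1 − 1/53)
       = 371 · 312/371 = 312.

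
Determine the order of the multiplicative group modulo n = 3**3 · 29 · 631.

317520

φ(3^3) = 3^2·(3−1) = 9·2 = 18.
φ(29) = 29 − 1 = 28.
φ(631) = 631 − 1 = 630.
Multiply: 18 · 28 · 630 = 317520.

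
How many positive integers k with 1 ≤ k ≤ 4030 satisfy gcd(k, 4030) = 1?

Factor 4030: 4030 = 2 · 5 · 13 · 31.
φ(4030) = 4030 · (1 − 1/2) · (1 − 1/5) · (1 − 1/13) · (1 − 1/31)
       = 4030 · 1440/4030 = 1440.

1440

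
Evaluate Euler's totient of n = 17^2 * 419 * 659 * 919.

68677386624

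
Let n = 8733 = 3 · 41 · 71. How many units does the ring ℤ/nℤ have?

φ(3) = 3 − 1 = 2.
φ(41) = 41 − 1 = 40.
φ(71) = 71 − 1 = 70.
Multiply: 2 · 40 · 70 = 5600.

5600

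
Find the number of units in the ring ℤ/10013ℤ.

8640

Factor 10013: 10013 = 17 * 19 * 31.
φ(10013) = 10013 · (1 − 1/17) · (1 − 1/19) · (1 − 1/31)
       = 10013 · 8640/10013 = 8640.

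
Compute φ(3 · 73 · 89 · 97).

φ(3) = 3 − 1 = 2.
φ(73) = 73 − 1 = 72.
φ(89) = 89 − 1 = 88.
φ(97) = 97 − 1 = 96.
φ(1890627) = 2 × 72 × 88 × 96 = 1216512.

1216512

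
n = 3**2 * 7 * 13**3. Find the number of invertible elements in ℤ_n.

φ(138411) = 138411 · (1 − 1/3) · (1 − 1/7) · (1 − 1/13)
       = 138411 · 144/273 = 73008.

73008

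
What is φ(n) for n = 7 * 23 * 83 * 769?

φ(10276147) = 10276147 · (1 − 1/7) · (1 − 1/23) · (1 − 1/83) · (1 − 1/769)
       = 10276147 · 8312832/10276147 = 8312832.

8312832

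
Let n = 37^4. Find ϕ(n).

φ(1874161) = 1874161 · (1 − 1/37)
       = 1874161 · 36/37 = 1823508.

1823508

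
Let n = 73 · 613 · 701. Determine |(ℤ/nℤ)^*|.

30844800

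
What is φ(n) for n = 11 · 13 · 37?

4320

φ(5291) = 5291 · (1 − 1/11) · (1 − 1/13) · (1 − 1/37)
       = 5291 · 4320/5291 = 4320.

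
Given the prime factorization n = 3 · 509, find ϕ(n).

1016

φ(3) = 3 − 1 = 2.
φ(509) = 509 − 1 = 508.
φ(1527) = 2 × 508 = 1016.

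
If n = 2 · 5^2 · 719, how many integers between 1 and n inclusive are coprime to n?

14360

φ(35950) = 35950 · (1 − 1/2) · (1 − 1/5) · (1 − 1/719)
       = 35950 · 2872/7190 = 14360.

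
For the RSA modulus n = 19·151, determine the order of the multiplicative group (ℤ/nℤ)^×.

For distinct primes, φ(pq) = (p−1)(q−1) = 18 × 150 = 2700.

2700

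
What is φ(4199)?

First factor: 4199 = 13 * 17 * 19.
φ(13) = 13 − 1 = 12.
φ(17) = 17 − 1 = 16.
φ(19) = 19 − 1 = 18.
Multiply: 12 · 16 · 18 = 3456.

3456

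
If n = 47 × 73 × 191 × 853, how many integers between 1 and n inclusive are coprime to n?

536146560

φ(47) = 47 − 1 = 46.
φ(73) = 73 − 1 = 72.
φ(191) = 191 − 1 = 190.
φ(853) = 853 − 1 = 852.
φ(558988813) = 46 × 72 × 190 × 852 = 536146560.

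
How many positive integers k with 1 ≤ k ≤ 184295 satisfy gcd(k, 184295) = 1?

First factor: 184295 = 5 * 29 * 31 * 41.
φ(5) = 5 − 1 = 4.
φ(29) = 29 − 1 = 28.
φ(31) = 31 − 1 = 30.
φ(41) = 41 − 1 = 40.
Multiply: 4 · 28 · 30 · 40 = 134400.

134400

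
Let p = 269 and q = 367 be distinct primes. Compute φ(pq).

98088

φ(pq) = (p−1)(q−1) = 268 · 366 = 98088.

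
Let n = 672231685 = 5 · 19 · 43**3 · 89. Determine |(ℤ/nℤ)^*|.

492041088

φ(5) = 5 − 1 = 4.
φ(19) = 19 − 1 = 18.
φ(43^3) = 43^3 − 43^2 = 79507 − 1849 = 77658.
φ(89) = 89 − 1 = 88.
Multiply: 4 · 18 · 77658 · 88 = 492041088.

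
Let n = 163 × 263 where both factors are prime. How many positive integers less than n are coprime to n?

42444

For distinct primes, φ(pq) = (p−1)(q−1) = 162 × 262 = 42444.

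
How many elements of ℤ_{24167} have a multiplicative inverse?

20280

First factor: 24167 = 11 * 13^3.
φ(24167) = 24167 · (1 − 1/11) · (1 − 1/13)
       = 24167 · 120/143 = 20280.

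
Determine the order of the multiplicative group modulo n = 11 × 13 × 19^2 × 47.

φ(11) = 11 − 1 = 10.
φ(13) = 13 − 1 = 12.
φ(19^2) = 19^1·(19−1) = 19·18 = 342.
φ(47) = 47 − 1 = 46.
Multiply: 10 · 12 · 342 · 46 = 1887840.

1887840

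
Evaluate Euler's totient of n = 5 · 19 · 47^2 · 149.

23038272

φ(5) = 5 − 1 = 4.
φ(19) = 19 − 1 = 18.
φ(47^2) = 47^1·(47−1) = 47·46 = 2162.
φ(149) = 149 − 1 = 148.
Multiply: 4 · 18 · 2162 · 148 = 23038272.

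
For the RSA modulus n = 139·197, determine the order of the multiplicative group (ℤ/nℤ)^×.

27048

φ(139) = 139 − 1 = 138.
φ(197) = 197 − 1 = 196.
φ(27383) = 138 × 196 = 27048.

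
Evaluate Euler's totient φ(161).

First factor: 161 = 7 × 23.
φ(161) = 161 · (1 − 1/7) · (1 − 1/23)
       = 161 · 132/161 = 132.

132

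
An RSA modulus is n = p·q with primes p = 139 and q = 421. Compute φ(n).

φ(58519) = 58519 · (1 − 1/139) · (1 − 1/421)
       = 58519 · 57960/58519 = 57960.

57960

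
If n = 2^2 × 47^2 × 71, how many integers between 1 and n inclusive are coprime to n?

φ(2^2) = 2^2 − 2^1 = 4 − 2 = 2.
φ(47^2) = 47^1·(47−1) = 47·46 = 2162.
φ(71) = 71 − 1 = 70.
Multiply: 2 · 2162 · 70 = 302680.

302680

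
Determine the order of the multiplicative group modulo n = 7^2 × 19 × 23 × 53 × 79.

φ(89656231) = 89656231 · (1 − 1/7) · (1 − 1/19) · (1 − 1/23) · (1 − 1/53) · (1 − 1/79)
       = 89656231 · 9637056/12808033 = 67459392.

67459392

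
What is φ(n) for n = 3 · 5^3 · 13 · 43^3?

186379200

φ(3) = 3 − 1 = 2.
φ(5^3) = 5^3 − 5^2 = 125 − 25 = 100.
φ(13) = 13 − 1 = 12.
φ(43^3) = 43^2·(43−1) = 1849·42 = 77658.
Since φ is multiplicative, φ(387596625) = 2 · 100 · 12 · 77658 = 186379200.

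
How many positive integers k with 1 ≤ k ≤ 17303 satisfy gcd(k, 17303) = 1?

14520

Factor 17303: 17303 = 11^3 · 13.
φ(17303) = 17303 · (1 − 1/11) · (1 − 1/13)
       = 17303 · 120/143 = 14520.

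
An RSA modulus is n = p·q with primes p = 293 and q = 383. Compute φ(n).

φ(n) = (p − 1)(q − 1) = (293−1)(383−1) = 292·382 = 111544.

111544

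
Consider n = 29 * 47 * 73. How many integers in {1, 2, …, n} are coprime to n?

φ(29) = 29 − 1 = 28.
φ(47) = 47 − 1 = 46.
φ(73) = 73 − 1 = 72.
φ(99499) = 28 × 46 × 72 = 92736.

92736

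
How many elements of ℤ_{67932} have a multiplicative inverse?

20736

Factor 67932: 67932 = 2^2 · 3^3 · 17 · 37.
φ(2^2) = 2^1·(2−1) = 2·1 = 2.
φ(3^3) = 3^3 − 3^2 = 27 − 9 = 18.
φ(17) = 17 − 1 = 16.
φ(37) = 37 − 1 = 36.
Since φ is multiplicative, φ(67932) = 2 · 18 · 16 · 36 = 20736.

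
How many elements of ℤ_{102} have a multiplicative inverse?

Prime factorization: 102 = 2 · 3 · 17.
φ(2) = 2 − 1 = 1.
φ(3) = 3 − 1 = 2.
φ(17) = 17 − 1 = 16.
Since φ is multiplicative, φ(102) = 1 · 2 · 16 = 32.

32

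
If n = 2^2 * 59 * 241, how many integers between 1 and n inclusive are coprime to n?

27840

φ(56876) = 56876 · (1 − 1/2) · (1 − 1/59) · (1 − 1/241)
       = 56876 · 13920/28438 = 27840.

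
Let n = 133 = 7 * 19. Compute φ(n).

108

φ(7) = 7 − 1 = 6.
φ(19) = 19 − 1 = 18.
Multiply: 6 · 18 = 108.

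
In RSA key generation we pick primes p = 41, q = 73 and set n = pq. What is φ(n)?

φ(2993) = 2993 · (1 − 1/41) · (1 − 1/73)
       = 2993 · 2880/2993 = 2880.

2880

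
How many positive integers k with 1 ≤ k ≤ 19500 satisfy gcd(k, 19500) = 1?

First factor: 19500 = 2**2 × 3 × 5**3 × 13.
φ(19500) = 19500 · (1 − 1/2) · (1 − 1/3) · (1 − 1/5) · (1 − 1/13)
       = 19500 · 96/390 = 4800.

4800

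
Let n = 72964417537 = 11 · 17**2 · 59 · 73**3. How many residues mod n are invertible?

60530618880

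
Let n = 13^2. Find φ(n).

156

φ(169) = 169 · (1 − 1/13)
       = 169 · 12/13 = 156.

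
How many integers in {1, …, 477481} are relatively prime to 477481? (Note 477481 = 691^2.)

φ(691^2) = 691^1·(691−1) = 691·690 = 476790.

476790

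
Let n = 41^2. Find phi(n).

1640

φ(1681) = 1681 · (1 − 1/41)
       = 1681 · 40/41 = 1640.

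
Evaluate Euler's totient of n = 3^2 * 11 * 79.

4680

φ(3^2) = 3^1·(3−1) = 3·2 = 6.
φ(11) = 11 − 1 = 10.
φ(79) = 79 − 1 = 78.
φ(7821) = 6 × 10 × 78 = 4680.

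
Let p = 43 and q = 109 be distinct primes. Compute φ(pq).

φ(n) = (p − 1)(q − 1) = (43−1)(109−1) = 42·108 = 4536.

4536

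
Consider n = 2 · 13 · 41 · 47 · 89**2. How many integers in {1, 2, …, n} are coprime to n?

φ(2) = 2 − 1 = 1.
φ(13) = 13 − 1 = 12.
φ(41) = 41 − 1 = 40.
φ(47) = 47 − 1 = 46.
φ(89^2) = 89^2 − 89^1 = 7921 − 89 = 7832.
Since φ is multiplicative, φ(396857942) = 1 · 12 · 40 · 46 · 7832 = 172930560.

172930560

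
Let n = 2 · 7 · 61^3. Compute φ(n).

φ(3177734) = 3177734 · (1 − 1/2) · (1 − 1/7) · (1 − 1/61)
       = 3177734 · 360/854 = 1339560.

1339560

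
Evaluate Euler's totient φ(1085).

1085 = 5 * 7 * 31.
φ(5) = 5 − 1 = 4.
φ(7) = 7 − 1 = 6.
φ(31) = 31 − 1 = 30.
φ(1085) = 4 × 6 × 30 = 720.

720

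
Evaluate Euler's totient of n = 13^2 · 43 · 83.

537264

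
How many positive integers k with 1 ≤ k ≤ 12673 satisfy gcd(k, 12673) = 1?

11088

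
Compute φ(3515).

2592

First factor: 3515 = 5 × 19 × 37.
φ(5) = 5 − 1 = 4.
φ(19) = 19 − 1 = 18.
φ(37) = 37 − 1 = 36.
Since φ is multiplicative, φ(3515) = 4 · 18 · 36 = 2592.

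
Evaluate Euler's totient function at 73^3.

φ(73^3) = 73^3 − 73^2 = 389017 − 5329 = 383688.

383688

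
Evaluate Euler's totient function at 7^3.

294

φ(7^3) = 7^3 − 7^2 = 343 − 49 = 294.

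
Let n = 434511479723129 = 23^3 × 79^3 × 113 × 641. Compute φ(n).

406092655288320

φ(23^3) = 23^3 − 23^2 = 12167 − 529 = 11638.
φ(79^3) = 79^3 − 79^2 = 493039 − 6241 = 486798.
φ(113) = 113 − 1 = 112.
φ(641) = 641 − 1 = 640.
Since φ is multiplicative, φ(434511479723129) = 11638 · 486798 · 112 · 640 = 406092655288320.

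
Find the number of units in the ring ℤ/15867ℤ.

10080

Factor 15867: 15867 = 3^2 * 41 * 43.
φ(15867) = 15867 · (1 − 1/3) · (1 − 1/41) · (1 − 1/43)
       = 15867 · 3360/5289 = 10080.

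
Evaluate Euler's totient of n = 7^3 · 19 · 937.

4953312

φ(7^3) = 7^2·(7−1) = 49·6 = 294.
φ(19) = 19 − 1 = 18.
φ(937) = 937 − 1 = 936.
Multiply: 294 · 18 · 936 = 4953312.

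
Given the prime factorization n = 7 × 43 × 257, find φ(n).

64512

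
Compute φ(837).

540

Prime factorization: 837 = 3^3 · 31.
φ(3^3) = 3^3 − 3^2 = 27 − 9 = 18.
φ(31) = 31 − 1 = 30.
Since φ is multiplicative, φ(837) = 18 · 30 = 540.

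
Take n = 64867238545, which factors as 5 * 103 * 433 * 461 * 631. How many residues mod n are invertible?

φ(64867238545) = 64867238545 · (1 − 1/5) · (1 − 1/103) · (1 − 1/433) · (1 − 1/461) · (1 − 1/631)
       = 64867238545 · 51078988800/64867238545 = 51078988800.

51078988800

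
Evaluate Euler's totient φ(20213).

17920

Prime factorization: 20213 = 17 · 29 · 41.
φ(20213) = 20213 · (1 − 1/17) · (1 − 1/29) · (1 − 1/41)
       = 20213 · 17920/20213 = 17920.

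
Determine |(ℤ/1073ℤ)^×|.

Prime factorization: 1073 = 29 × 37.
φ(29) = 29 − 1 = 28.
φ(37) = 37 − 1 = 36.
Multiply: 28 · 36 = 1008.

1008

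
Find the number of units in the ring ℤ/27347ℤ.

First factor: 27347 = 23 × 29 × 41.
φ(23) = 23 − 1 = 22.
φ(29) = 29 − 1 = 28.
φ(41) = 41 − 1 = 40.
Multiply: 22 · 28 · 40 = 24640.

24640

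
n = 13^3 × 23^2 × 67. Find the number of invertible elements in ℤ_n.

φ(13^3) = 13^3 − 13^2 = 2197 − 169 = 2028.
φ(23^2) = 23^1·(23−1) = 23·22 = 506.
φ(67) = 67 − 1 = 66.
Since φ is multiplicative, φ(77868271) = 2028 · 506 · 66 = 67727088.

67727088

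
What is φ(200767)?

Factor 200767: 200767 = 7 × 23 × 29 × 43.
φ(7) = 7 − 1 = 6.
φ(23) = 23 − 1 = 22.
φ(29) = 29 − 1 = 28.
φ(43) = 43 − 1 = 42.
Since φ is multiplicative, φ(200767) = 6 · 22 · 28 · 42 = 155232.

155232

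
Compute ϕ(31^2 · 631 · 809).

φ(490570319) = 490570319 · (1 − 1/31) · (1 − 1/631) · (1 − 1/809)
       = 490570319 · 15271200/15824849 = 473407200.

473407200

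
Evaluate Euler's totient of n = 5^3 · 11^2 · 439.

φ(6639875) = 6639875 · (1 − 1/5) · (1 − 1/11) · (1 − 1/439)
       = 6639875 · 17520/24145 = 4818000.

4818000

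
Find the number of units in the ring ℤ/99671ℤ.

76800

Factor 99671: 99671 = 11 × 13 × 17 × 41.
φ(11) = 11 − 1 = 10.
φ(13) = 13 − 1 = 12.
φ(17) = 17 − 1 = 16.
φ(41) = 41 − 1 = 40.
φ(99671) = 10 × 12 × 16 × 40 = 76800.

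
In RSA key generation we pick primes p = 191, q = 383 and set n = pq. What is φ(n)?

72580

φ(73153) = 73153 · (1 − 1/191) · (1 − 1/383)
       = 73153 · 72580/73153 = 72580.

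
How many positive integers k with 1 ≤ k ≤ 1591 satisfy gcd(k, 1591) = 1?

First factor: 1591 = 37 · 43.
φ(37) = 37 − 1 = 36.
φ(43) = 43 − 1 = 42.
Since φ is multiplicative, φ(1591) = 36 · 42 = 1512.

1512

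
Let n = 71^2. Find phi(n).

4970

φ(5041) = 5041 · (1 − 1/71)
       = 5041 · 70/71 = 4970.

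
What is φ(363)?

220

Factor 363: 363 = 3 · 11^2.
φ(3) = 3 − 1 = 2.
φ(11^2) = 11^1·(11−1) = 11·10 = 110.
φ(363) = 2 × 110 = 220.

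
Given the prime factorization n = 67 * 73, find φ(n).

φ(67) = 67 − 1 = 66.
φ(73) = 73 − 1 = 72.
φ(4891) = 66 × 72 = 4752.

4752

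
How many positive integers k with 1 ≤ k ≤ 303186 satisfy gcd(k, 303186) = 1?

303186 = 2 × 3 × 13^3 × 23.
φ(2) = 2 − 1 = 1.
φ(3) = 3 − 1 = 2.
φ(13^3) = 13^3 − 13^2 = 2197 − 169 = 2028.
φ(23) = 23 − 1 = 22.
Multiply: 1 · 2 · 2028 · 22 = 89232.

89232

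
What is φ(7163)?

First factor: 7163 = 13 · 19 · 29.
φ(13) = 13 − 1 = 12.
φ(19) = 19 − 1 = 18.
φ(29) = 29 − 1 = 28.
Multiply: 12 · 18 · 28 = 6048.

6048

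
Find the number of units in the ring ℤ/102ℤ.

102 = 2 × 3 × 17.
φ(102) = 102 · (1 − 1/2) · (1 − 1/3) · (1 − 1/17)
       = 102 · 32/102 = 32.

32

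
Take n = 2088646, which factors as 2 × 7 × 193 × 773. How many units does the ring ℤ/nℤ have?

φ(2088646) = 2088646 · (1 − 1/2) · (1 − 1/7) · (1 − 1/193) · (1 − 1/773)
       = 2088646 · 889344/2088646 = 889344.

889344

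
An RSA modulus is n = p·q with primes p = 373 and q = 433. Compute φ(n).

φ(161509) = 161509 · (1 − 1/373) · (1 − 1/433)
       = 161509 · 160704/161509 = 160704.

160704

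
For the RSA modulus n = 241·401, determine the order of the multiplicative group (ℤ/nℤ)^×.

φ(241) = 241 − 1 = 240.
φ(401) = 401 − 1 = 400.
φ(96641) = 240 × 400 = 96000.

96000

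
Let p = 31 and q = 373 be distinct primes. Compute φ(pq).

φ(pq) = (p−1)(q−1) = 30 · 372 = 11160.

11160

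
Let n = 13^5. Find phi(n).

φ(371293) = 371293 · (1 − 1/13)
       = 371293 · 12/13 = 342732.

342732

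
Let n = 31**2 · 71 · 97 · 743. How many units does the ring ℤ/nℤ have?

φ(31^2) = 31^1·(31−1) = 31·30 = 930.
φ(71) = 71 − 1 = 70.
φ(97) = 97 − 1 = 96.
φ(743) = 743 − 1 = 742.
Since φ is multiplicative, φ(4917476401) = 930 · 70 · 96 · 742 = 4637203200.

4637203200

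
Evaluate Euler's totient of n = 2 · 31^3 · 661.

19027800

φ(39383702) = 39383702 · (1 − 1/2) · (1 − 1/31) · (1 − 1/661)
       = 39383702 · 19800/40982 = 19027800.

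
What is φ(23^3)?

11638

φ(12167) = 12167 · (1 − 1/23)
       = 12167 · 22/23 = 11638.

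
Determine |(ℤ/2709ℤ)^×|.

Factor 2709: 2709 = 3**2 * 7 * 43.
φ(3^2) = 3^1·(3−1) = 3·2 = 6.
φ(7) = 7 − 1 = 6.
φ(43) = 43 − 1 = 42.
φ(2709) = 6 × 6 × 42 = 1512.

1512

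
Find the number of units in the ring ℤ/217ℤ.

180

First factor: 217 = 7 · 31.
φ(217) = 217 · (1 − 1/7) · (1 − 1/31)
       = 217 · 180/217 = 180.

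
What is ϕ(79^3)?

φ(493039) = 493039 · (1 − 1/79)
       = 493039 · 78/79 = 486798.

486798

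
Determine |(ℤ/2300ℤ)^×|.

880

Prime factorization: 2300 = 2^2 · 5^2 · 23.
φ(2^2) = 2^1·(2−1) = 2·1 = 2.
φ(5^2) = 5^1·(5−1) = 5·4 = 20.
φ(23) = 23 − 1 = 22.
φ(2300) = 2 × 20 × 22 = 880.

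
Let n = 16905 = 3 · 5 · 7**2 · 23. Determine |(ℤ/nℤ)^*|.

φ(16905) = 16905 · (1 − 1/3) · (1 − 1/5) · (1 − 1/7) · (1 − 1/23)
       = 16905 · 1056/2415 = 7392.

7392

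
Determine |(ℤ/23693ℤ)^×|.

23693 = 19 × 29 × 43.
φ(19) = 19 − 1 = 18.
φ(29) = 29 − 1 = 28.
φ(43) = 43 − 1 = 42.
Multiply: 18 · 28 · 42 = 21168.

21168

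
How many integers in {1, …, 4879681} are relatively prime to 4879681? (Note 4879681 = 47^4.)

4775858

φ(47^4) = 47^3·(47−1) = 103823·46 = 4775858.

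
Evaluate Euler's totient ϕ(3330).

3330 = 2 · 3^2 · 5 · 37.
φ(2) = 2 − 1 = 1.
φ(3^2) = 3^2 − 3^1 = 9 − 3 = 6.
φ(5) = 5 − 1 = 4.
φ(37) = 37 − 1 = 36.
φ(3330) = 1 × 6 × 4 × 36 = 864.

864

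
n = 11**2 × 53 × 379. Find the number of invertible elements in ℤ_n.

2162160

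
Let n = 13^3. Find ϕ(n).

φ(2197) = 2197 · (1 − 1/13)
       = 2197 · 12/13 = 2028.

2028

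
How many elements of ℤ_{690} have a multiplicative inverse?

176

First factor: 690 = 2 · 3 · 5 · 23.
φ(2) = 2 − 1 = 1.
φ(3) = 3 − 1 = 2.
φ(5) = 5 − 1 = 4.
φ(23) = 23 − 1 = 22.
Multiply: 1 · 2 · 4 · 22 = 176.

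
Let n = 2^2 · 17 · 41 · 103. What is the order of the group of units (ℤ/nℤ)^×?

130560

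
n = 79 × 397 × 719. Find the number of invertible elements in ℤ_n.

22177584

φ(79) = 79 − 1 = 78.
φ(397) = 397 − 1 = 396.
φ(719) = 719 − 1 = 718.
Since φ is multiplicative, φ(22549997) = 78 · 396 · 718 = 22177584.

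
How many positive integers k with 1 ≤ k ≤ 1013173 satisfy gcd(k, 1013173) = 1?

776160

Prime factorization: 1013173 = 7^2 × 23 × 29 × 31.
φ(7^2) = 7^2 − 7^1 = 49 − 7 = 42.
φ(23) = 23 − 1 = 22.
φ(29) = 29 − 1 = 28.
φ(31) = 31 − 1 = 30.
Since φ is multiplicative, φ(1013173) = 42 · 22 · 28 · 30 = 776160.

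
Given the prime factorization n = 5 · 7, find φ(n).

φ(35) = 35 · (1 − 1/5) · (1 − 1/7)
       = 35 · 24/35 = 24.

24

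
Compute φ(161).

132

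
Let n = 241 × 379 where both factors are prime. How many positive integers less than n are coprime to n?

φ(pq) = (p−1)(q−1) = 240 · 378 = 90720.

90720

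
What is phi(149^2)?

22052

φ(149^2) = 149^1·(149−1) = 149·148 = 22052.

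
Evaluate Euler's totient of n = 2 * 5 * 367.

φ(2) = 2 − 1 = 1.
φ(5) = 5 − 1 = 4.
φ(367) = 367 − 1 = 366.
φ(3670) = 1 × 4 × 366 = 1464.

1464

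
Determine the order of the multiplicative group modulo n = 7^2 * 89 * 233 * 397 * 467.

φ(7^2) = 7^1·(7−1) = 7·6 = 42.
φ(89) = 89 − 1 = 88.
φ(233) = 233 − 1 = 232.
φ(397) = 397 − 1 = 396.
φ(467) = 467 − 1 = 466.
φ(188386334087) = 42 × 88 × 232 × 396 × 466 = 158234452992.

158234452992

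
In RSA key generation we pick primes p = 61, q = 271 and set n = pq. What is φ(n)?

16200

φ(pq) = (p−1)(q−1) = 60 · 270 = 16200.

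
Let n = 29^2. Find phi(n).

φ(29^2) = 29^2 − 29^1 = 841 − 29 = 812.

812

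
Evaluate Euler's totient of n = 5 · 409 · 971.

1583040

φ(1985695) = 1985695 · (1 − 1/5) · (1 − 1/409) · (1 − 1/971)
       = 1985695 · 1583040/1985695 = 1583040.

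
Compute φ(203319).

120960

First factor: 203319 = 3**2 * 19 * 29 * 41.
φ(3^2) = 3^1·(3−1) = 3·2 = 6.
φ(19) = 19 − 1 = 18.
φ(29) = 29 − 1 = 28.
φ(41) = 41 − 1 = 40.
Since φ is multiplicative, φ(203319) = 6 · 18 · 28 · 40 = 120960.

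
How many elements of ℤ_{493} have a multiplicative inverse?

448

First factor: 493 = 17 · 29.
φ(493) = 493 · (1 − 1/17) · (1 − 1/29)
       = 493 · 448/493 = 448.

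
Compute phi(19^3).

φ(6859) = 6859 · (1 − 1/19)
       = 6859 · 18/19 = 6498.

6498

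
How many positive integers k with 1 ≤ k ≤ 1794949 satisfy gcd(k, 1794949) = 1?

1533168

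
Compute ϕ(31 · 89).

φ(2759) = 2759 · (1 − 1/31) · (1 − 1/89)
       = 2759 · 2640/2759 = 2640.

2640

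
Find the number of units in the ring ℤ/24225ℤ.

24225 = 3 * 5**2 * 17 * 19.
φ(3) = 3 − 1 = 2.
φ(5^2) = 5^2 − 5^1 = 25 − 5 = 20.
φ(17) = 17 − 1 = 16.
φ(19) = 19 − 1 = 18.
φ(24225) = 2 × 20 × 16 × 18 = 11520.

11520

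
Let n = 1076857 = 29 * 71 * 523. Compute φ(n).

φ(29) = 29 − 1 = 28.
φ(71) = 71 − 1 = 70.
φ(523) = 523 − 1 = 522.
Multiply: 28 · 70 · 522 = 1023120.

1023120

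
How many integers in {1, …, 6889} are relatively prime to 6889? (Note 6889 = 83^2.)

6806

φ(83^2) = 83^1·(83−1) = 83·82 = 6806.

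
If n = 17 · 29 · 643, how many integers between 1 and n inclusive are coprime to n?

φ(17) = 17 − 1 = 16.
φ(29) = 29 − 1 = 28.
φ(643) = 643 − 1 = 642.
Since φ is multiplicative, φ(316999) = 16 · 28 · 642 = 287616.

287616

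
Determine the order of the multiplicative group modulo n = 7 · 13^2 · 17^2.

254592

φ(7) = 7 − 1 = 6.
φ(13^2) = 13^1·(13−1) = 13·12 = 156.
φ(17^2) = 17^2 − 17^1 = 289 − 17 = 272.
φ(341887) = 6 × 156 × 272 = 254592.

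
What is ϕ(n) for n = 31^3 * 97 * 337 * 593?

φ(577485933407) = 577485933407 · (1 − 1/31) · (1 − 1/97) · (1 − 1/337) · (1 − 1/593)
       = 577485933407 · 572866560/600921887 = 550524764160.

550524764160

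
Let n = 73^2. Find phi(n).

φ(5329) = 5329 · (1 − 1/73)
       = 5329 · 72/73 = 5256.

5256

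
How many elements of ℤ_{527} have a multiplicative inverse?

480

527 = 17 * 31.
φ(527) = 527 · (1 − 1/17) · (1 − 1/31)
       = 527 · 480/527 = 480.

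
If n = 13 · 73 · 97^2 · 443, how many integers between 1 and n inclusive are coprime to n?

3556141056

φ(13) = 13 − 1 = 12.
φ(73) = 73 − 1 = 72.
φ(97^2) = 97^2 − 97^1 = 9409 − 97 = 9312.
φ(443) = 443 − 1 = 442.
Multiply: 12 · 72 · 9312 · 442 = 3556141056.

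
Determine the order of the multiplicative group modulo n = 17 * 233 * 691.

2561280

φ(2737051) = 2737051 · (1 − 1/17) · (1 − 1/233) · (1 − 1/691)
       = 2737051 · 2561280/2737051 = 2561280.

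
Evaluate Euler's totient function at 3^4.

54

φ(3^4) = 3^3·(3−1) = 27·2 = 54.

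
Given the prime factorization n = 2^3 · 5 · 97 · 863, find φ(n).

1324032

φ(2^3) = 2^3 − 2^2 = 8 − 4 = 4.
φ(5) = 5 − 1 = 4.
φ(97) = 97 − 1 = 96.
φ(863) = 863 − 1 = 862.
Since φ is multiplicative, φ(3348440) = 4 · 4 · 96 · 862 = 1324032.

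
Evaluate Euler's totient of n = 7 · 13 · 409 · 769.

22560768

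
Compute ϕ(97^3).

φ(912673) = 912673 · (1 − 1/97)
       = 912673 · 96/97 = 903264.

903264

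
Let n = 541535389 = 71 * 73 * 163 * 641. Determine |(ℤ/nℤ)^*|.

522547200

φ(71) = 71 − 1 = 70.
φ(73) = 73 − 1 = 72.
φ(163) = 163 − 1 = 162.
φ(641) = 641 − 1 = 640.
Multiply: 70 · 72 · 162 · 640 = 522547200.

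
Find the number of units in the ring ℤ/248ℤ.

120

248 = 2^3 · 31.
φ(248) = 248 · (1 − 1/2) · (1 − 1/31)
       = 248 · 30/62 = 120.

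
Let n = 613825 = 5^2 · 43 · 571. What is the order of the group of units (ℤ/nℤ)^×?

478800

φ(5^2) = 5^2 − 5^1 = 25 − 5 = 20.
φ(43) = 43 − 1 = 42.
φ(571) = 571 − 1 = 570.
Since φ is multiplicative, φ(613825) = 20 · 42 · 570 = 478800.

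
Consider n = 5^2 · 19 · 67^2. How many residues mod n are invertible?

φ(2132275) = 2132275 · (1 − 1/5) · (1 − 1/19) · (1 − 1/67)
       = 2132275 · 4752/6365 = 1591920.

1591920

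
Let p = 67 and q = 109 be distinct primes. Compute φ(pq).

For distinct primes, φ(pq) = (p−1)(q−1) = 66 × 108 = 7128.

7128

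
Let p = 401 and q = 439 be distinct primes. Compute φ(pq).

For distinct primes, φ(pq) = (p−1)(q−1) = 400 × 438 = 175200.

175200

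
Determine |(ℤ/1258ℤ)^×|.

576

Factor 1258: 1258 = 2 × 17 × 37.
φ(1258) = 1258 · (1 − 1/2) · (1 − 1/17) · (1 − 1/37)
       = 1258 · 576/1258 = 576.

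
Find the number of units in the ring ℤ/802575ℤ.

802575 = 3**3 · 5**2 · 29 · 41.
φ(802575) = 802575 · (1 − 1/3) · (1 − 1/5) · (1 − 1/29) · (1 − 1/41)
       = 802575 · 8960/17835 = 403200.

403200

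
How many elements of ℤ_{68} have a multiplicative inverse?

68 = 2^2 × 17.
φ(68) = 68 · (1 − 1/2) · (1 − 1/17)
       = 68 · 16/34 = 32.

32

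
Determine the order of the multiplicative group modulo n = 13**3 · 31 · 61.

3650400

φ(4154527) = 4154527 · (1 − 1/13) · (1 − 1/31) · (1 − 1/61)
       = 4154527 · 21600/24583 = 3650400.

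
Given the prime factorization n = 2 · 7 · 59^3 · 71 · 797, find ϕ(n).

φ(162704940622) = 162704940622 · (1 − 1/2) · (1 − 1/7) · (1 − 1/59) · (1 − 1/71) · (1 − 1/797)
       = 162704940622 · 19390560/46740862 = 67498539360.

67498539360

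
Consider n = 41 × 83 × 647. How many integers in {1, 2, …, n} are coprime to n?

2118880

φ(2201741) = 2201741 · (1 − 1/41) · (1 − 1/83) · (1 − 1/647)
       = 2201741 · 2118880/2201741 = 2118880.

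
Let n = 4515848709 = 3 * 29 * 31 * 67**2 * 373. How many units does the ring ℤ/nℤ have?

2763573120

φ(4515848709) = 4515848709 · (1 − 1/3) · (1 − 1/29) · (1 − 1/31) · (1 − 1/67) · (1 − 1/373)
       = 4515848709 · 41247360/67400727 = 2763573120.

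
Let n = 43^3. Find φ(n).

φ(43^3) = 43^2·(43−1) = 1849·42 = 77658.

77658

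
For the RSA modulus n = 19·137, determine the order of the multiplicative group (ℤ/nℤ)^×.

2448

φ(2603) = 2603 · (1 − 1/19) · (1 − 1/137)
       = 2603 · 2448/2603 = 2448.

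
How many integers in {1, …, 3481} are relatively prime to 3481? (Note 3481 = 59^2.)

3422

φ(59^2) = 59^2 − 59^1 = 3481 − 59 = 3422.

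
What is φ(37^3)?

49284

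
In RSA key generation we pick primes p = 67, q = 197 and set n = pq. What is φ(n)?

12936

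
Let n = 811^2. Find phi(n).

656910

φ(811^2) = 811^2 − 811^1 = 657721 − 811 = 656910.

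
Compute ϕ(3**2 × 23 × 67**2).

φ(929223) = 929223 · (1 − 1/3) · (1 − 1/23) · (1 − 1/67)
       = 929223 · 2904/4623 = 583704.

583704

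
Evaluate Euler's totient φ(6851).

Factor 6851: 6851 = 13 * 17 * 31.
φ(6851) = 6851 · (1 − 1/13) · (1 − 1/17) · (1 − 1/31)
       = 6851 · 5760/6851 = 5760.

5760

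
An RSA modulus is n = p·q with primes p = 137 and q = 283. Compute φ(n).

38352

φ(n) = (p − 1)(q − 1) = (137−1)(283−1) = 136·282 = 38352.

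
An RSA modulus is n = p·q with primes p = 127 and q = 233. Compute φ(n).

29232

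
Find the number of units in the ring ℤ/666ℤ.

666 = 2 × 3**2 × 37.
φ(2) = 2 − 1 = 1.
φ(3^2) = 3^1·(3−1) = 3·2 = 6.
φ(37) = 37 − 1 = 36.
Since φ is multiplicative, φ(666) = 1 · 6 · 36 = 216.

216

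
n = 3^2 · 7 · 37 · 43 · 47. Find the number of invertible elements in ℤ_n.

φ(4710951) = 4710951 · (1 − 1/3) · (1 − 1/7) · (1 − 1/37) · (1 − 1/43) · (1 − 1/47)
       = 4710951 · 834624/1570317 = 2503872.

2503872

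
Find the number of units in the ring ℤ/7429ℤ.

6336

Factor 7429: 7429 = 17 · 19 · 23.
φ(17) = 17 − 1 = 16.
φ(19) = 19 − 1 = 18.
φ(23) = 23 − 1 = 22.
Since φ is multiplicative, φ(7429) = 16 · 18 · 22 = 6336.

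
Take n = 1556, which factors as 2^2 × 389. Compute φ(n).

φ(2^2) = 2^2 − 2^1 = 4 − 2 = 2.
φ(389) = 389 − 1 = 388.
Multiply: 2 · 388 = 776.

776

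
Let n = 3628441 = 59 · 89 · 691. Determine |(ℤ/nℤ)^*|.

φ(59) = 59 − 1 = 58.
φ(89) = 89 − 1 = 88.
φ(691) = 691 − 1 = 690.
Multiply: 58 · 88 · 690 = 3521760.

3521760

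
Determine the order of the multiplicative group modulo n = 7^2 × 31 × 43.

φ(65317) = 65317 · (1 − 1/7) · (1 − 1/31) · (1 − 1/43)
       = 65317 · 7560/9331 = 52920.

52920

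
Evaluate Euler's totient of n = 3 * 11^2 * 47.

10120

φ(3) = 3 − 1 = 2.
φ(11^2) = 11^1·(11−1) = 11·10 = 110.
φ(47) = 47 − 1 = 46.
φ(17061) = 2 × 110 × 46 = 10120.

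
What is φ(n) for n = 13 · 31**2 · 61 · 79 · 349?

18175622400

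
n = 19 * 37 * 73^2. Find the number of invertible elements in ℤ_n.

φ(19) = 19 − 1 = 18.
φ(37) = 37 − 1 = 36.
φ(73^2) = 73^1·(73−1) = 73·72 = 5256.
Since φ is multiplicative, φ(3746287) = 18 · 36 · 5256 = 3405888.

3405888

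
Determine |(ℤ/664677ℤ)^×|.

Factor 664677: 664677 = 3^2 · 13^2 · 19 · 23.
φ(664677) = 664677 · (1 − 1/3) · (1 − 1/13) · (1 − 1/19) · (1 − 1/23)
       = 664677 · 9504/17043 = 370656.

370656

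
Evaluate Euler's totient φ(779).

Factor 779: 779 = 19 · 41.
φ(19) = 19 − 1 = 18.
φ(41) = 41 − 1 = 40.
φ(779) = 18 × 40 = 720.

720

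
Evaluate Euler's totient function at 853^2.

726756

φ(853^2) = 853^2 − 853^1 = 727609 − 853 = 726756.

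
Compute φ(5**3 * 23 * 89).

193600

φ(5^3) = 5^2·(5−1) = 25·4 = 100.
φ(23) = 23 − 1 = 22.
φ(89) = 89 − 1 = 88.
Since φ is multiplicative, φ(255875) = 100 · 22 · 88 = 193600.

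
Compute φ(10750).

10750 = 2 × 5^3 × 43.
φ(10750) = 10750 · (1 − 1/2) · (1 − 1/5) · (1 − 1/43)
       = 10750 · 168/430 = 4200.

4200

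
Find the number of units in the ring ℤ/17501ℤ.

15120

First factor: 17501 = 11 * 37 * 43.
φ(11) = 11 − 1 = 10.
φ(37) = 37 − 1 = 36.
φ(43) = 43 − 1 = 42.
Multiply: 10 · 36 · 42 = 15120.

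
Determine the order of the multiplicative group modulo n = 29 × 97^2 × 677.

176257536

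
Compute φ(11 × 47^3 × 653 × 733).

φ(11) = 11 − 1 = 10.
φ(47^3) = 47^3 − 47^2 = 103823 − 2209 = 101614.
φ(653) = 653 − 1 = 652.
φ(733) = 733 − 1 = 732.
φ(546642526397) = 10 × 101614 × 652 × 732 = 484967040960.

484967040960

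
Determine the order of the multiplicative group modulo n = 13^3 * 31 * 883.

φ(13^3) = 13^2·(13−1) = 169·12 = 2028.
φ(31) = 31 − 1 = 30.
φ(883) = 883 − 1 = 882.
Since φ is multiplicative, φ(60138481) = 2028 · 30 · 882 = 53660880.

53660880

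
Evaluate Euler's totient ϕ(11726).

4800

11726 = 2 · 11 · 13 · 41.
φ(2) = 2 − 1 = 1.
φ(11) = 11 − 1 = 10.
φ(13) = 13 − 1 = 12.
φ(41) = 41 − 1 = 40.
Since φ is multiplicative, φ(11726) = 1 · 10 · 12 · 40 = 4800.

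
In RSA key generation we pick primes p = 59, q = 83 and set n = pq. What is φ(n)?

4756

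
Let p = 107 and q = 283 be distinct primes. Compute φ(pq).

29892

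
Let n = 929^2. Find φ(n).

862112

φ(929^2) = 929^1·(929−1) = 929·928 = 862112.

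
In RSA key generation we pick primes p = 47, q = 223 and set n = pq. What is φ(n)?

φ(pq) = (p−1)(q−1) = 46 · 222 = 10212.

10212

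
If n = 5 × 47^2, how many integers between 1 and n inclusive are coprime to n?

8648

φ(5) = 5 − 1 = 4.
φ(47^2) = 47^2 − 47^1 = 2209 − 47 = 2162.
φ(11045) = 4 × 2162 = 8648.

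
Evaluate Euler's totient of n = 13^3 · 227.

φ(498719) = 498719 · (1 − 1/13) · (1 − 1/227)
       = 498719 · 2712/2951 = 458328.

458328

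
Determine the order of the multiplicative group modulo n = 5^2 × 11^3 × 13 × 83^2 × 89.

173928691200

φ(5^2) = 5^1·(5−1) = 5·4 = 20.
φ(11^3) = 11^2·(11−1) = 121·10 = 1210.
φ(13) = 13 − 1 = 12.
φ(83^2) = 83^1·(83−1) = 83·82 = 6806.
φ(89) = 89 − 1 = 88.
Since φ is multiplicative, φ(265220816575) = 20 · 1210 · 12 · 6806 · 88 = 173928691200.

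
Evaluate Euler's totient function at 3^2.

6

φ(3^2) = 3^1·(3−1) = 3·2 = 6.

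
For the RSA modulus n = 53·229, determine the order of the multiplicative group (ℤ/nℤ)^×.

11856

φ(pq) = (p−1)(q−1) = 52 · 228 = 11856.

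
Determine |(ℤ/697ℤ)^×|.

Factor 697: 697 = 17 · 41.
φ(17) = 17 − 1 = 16.
φ(41) = 41 − 1 = 40.
Since φ is multiplicative, φ(697) = 16 · 40 = 640.

640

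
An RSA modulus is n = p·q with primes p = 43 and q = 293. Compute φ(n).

φ(n) = (p − 1)(q − 1) = (43−1)(293−1) = 42·292 = 12264.

12264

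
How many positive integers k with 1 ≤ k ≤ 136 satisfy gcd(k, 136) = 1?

Factor 136: 136 = 2**3 * 17.
φ(2^3) = 2^3 − 2^2 = 8 − 4 = 4.
φ(17) = 17 − 1 = 16.
φ(136) = 4 × 16 = 64.

64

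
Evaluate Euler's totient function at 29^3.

φ(29^3) = 29^3 − 29^2 = 24389 − 841 = 23548.

23548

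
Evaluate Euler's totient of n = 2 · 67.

66

φ(134) = 134 · (1 − 1/2) · (1 − 1/67)
       = 134 · 66/134 = 66.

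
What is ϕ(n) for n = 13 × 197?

φ(13) = 13 − 1 = 12.
φ(197) = 197 − 1 = 196.
Since φ is multiplicative, φ(2561) = 12 · 196 = 2352.

2352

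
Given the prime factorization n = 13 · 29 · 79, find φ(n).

26208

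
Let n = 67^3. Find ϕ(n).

φ(300763) = 300763 · (1 − 1/67)
       = 300763 · 66/67 = 296274.

296274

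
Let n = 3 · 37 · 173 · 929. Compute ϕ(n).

φ(3) = 3 − 1 = 2.
φ(37) = 37 − 1 = 36.
φ(173) = 173 − 1 = 172.
φ(929) = 929 − 1 = 928.
Since φ is multiplicative, φ(17839587) = 2 · 36 · 172 · 928 = 11492352.

11492352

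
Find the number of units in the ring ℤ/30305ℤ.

20160

30305 = 5 * 11 * 19 * 29.
φ(5) = 5 − 1 = 4.
φ(11) = 11 − 1 = 10.
φ(19) = 19 − 1 = 18.
φ(29) = 29 − 1 = 28.
Since φ is multiplicative, φ(30305) = 4 · 10 · 18 · 28 = 20160.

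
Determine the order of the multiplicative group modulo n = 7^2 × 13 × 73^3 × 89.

17017330176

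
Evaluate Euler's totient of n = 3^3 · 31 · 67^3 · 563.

φ(141728849253) = 141728849253 · (1 − 1/3) · (1 − 1/31) · (1 − 1/67) · (1 − 1/563)
       = 141728849253 · 2225520/3508053 = 89913233520.

89913233520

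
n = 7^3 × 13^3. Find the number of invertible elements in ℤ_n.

596232

φ(753571) = 753571 · (1 − 1/7) · (1 − 1/13)
       = 753571 · 72/91 = 596232.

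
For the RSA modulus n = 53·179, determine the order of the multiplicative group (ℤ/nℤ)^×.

9256

φ(n) = (p − 1)(q − 1) = (53−1)(179−1) = 52·178 = 9256.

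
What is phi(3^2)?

6

φ(3^2) = 3^1·(3−1) = 3·2 = 6.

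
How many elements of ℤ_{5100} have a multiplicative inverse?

1280

5100 = 2^2 * 3 * 5^2 * 17.
φ(2^2) = 2^1·(2−1) = 2·1 = 2.
φ(3) = 3 − 1 = 2.
φ(5^2) = 5^1·(5−1) = 5·4 = 20.
φ(17) = 17 − 1 = 16.
φ(5100) = 2 × 2 × 20 × 16 = 1280.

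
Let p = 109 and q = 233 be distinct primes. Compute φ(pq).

For distinct primes, φ(pq) = (p−1)(q−1) = 108 × 232 = 25056.

25056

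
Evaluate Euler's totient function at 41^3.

67240

φ(41^3) = 41^3 − 41^2 = 68921 − 1681 = 67240.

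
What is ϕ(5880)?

Factor 5880: 5880 = 2^3 * 3 * 5 * 7^2.
φ(5880) = 5880 · (1 − 1/2) · (1 − 1/3) · (1 − 1/5) · (1 − 1/7)
       = 5880 · 48/210 = 1344.

1344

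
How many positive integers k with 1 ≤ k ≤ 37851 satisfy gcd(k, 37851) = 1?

21600

Prime factorization: 37851 = 3 · 11 · 31 · 37.
φ(37851) = 37851 · (1 − 1/3) · (1 − 1/11) · (1 − 1/31) · (1 − 1/37)
       = 37851 · 21600/37851 = 21600.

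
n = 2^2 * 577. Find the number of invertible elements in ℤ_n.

1152

φ(2308) = 2308 · (1 − 1/2) · (1 − 1/577)
       = 2308 · 576/1154 = 1152.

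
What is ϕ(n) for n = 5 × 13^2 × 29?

17472

φ(24505) = 24505 · (1 − 1/5) · (1 − 1/13) · (1 − 1/29)
       = 24505 · 1344/1885 = 17472.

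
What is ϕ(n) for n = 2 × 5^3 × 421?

42000

φ(2) = 2 − 1 = 1.
φ(5^3) = 5^3 − 5^2 = 125 − 25 = 100.
φ(421) = 421 − 1 = 420.
Since φ is multiplicative, φ(105250) = 1 · 100 · 420 = 42000.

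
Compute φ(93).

60

First factor: 93 = 3 · 31.
φ(93) = 93 · (1 − 1/3) · (1 − 1/31)
       = 93 · 60/93 = 60.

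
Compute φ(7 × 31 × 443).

φ(96131) = 96131 · (1 − 1/7) · (1 − 1/31) · (1 − 1/443)
       = 96131 · 79560/96131 = 79560.

79560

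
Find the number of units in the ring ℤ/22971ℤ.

12960

22971 = 3 · 13 · 19 · 31.
φ(3) = 3 − 1 = 2.
φ(13) = 13 − 1 = 12.
φ(19) = 19 − 1 = 18.
φ(31) = 31 − 1 = 30.
Since φ is multiplicative, φ(22971) = 2 · 12 · 18 · 30 = 12960.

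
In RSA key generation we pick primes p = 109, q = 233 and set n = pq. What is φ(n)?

φ(109) = 109 − 1 = 108.
φ(233) = 233 − 1 = 232.
Multiply: 108 · 232 = 25056.

25056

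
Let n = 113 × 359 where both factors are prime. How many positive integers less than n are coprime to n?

φ(113) = 113 − 1 = 112.
φ(359) = 359 − 1 = 358.
Multiply: 112 · 358 = 40096.

40096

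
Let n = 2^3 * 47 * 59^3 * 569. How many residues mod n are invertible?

21100763776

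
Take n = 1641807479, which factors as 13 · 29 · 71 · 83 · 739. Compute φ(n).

1423336320

φ(1641807479) = 1641807479 · (1 − 1/13) · (1 − 1/29) · (1 − 1/71) · (1 − 1/83) · (1 − 1/739)
       = 1641807479 · 1423336320/1641807479 = 1423336320.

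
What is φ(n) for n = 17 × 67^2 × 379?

26744256

φ(28922627) = 28922627 · (1 − 1/17) · (1 − 1/67) · (1 − 1/379)
       = 28922627 · 399168/431681 = 26744256.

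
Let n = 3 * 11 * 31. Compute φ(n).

600

φ(1023) = 1023 · (1 − 1/3) · (1 − 1/11) · (1 − 1/31)
       = 1023 · 600/1023 = 600.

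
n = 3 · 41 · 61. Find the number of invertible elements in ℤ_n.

4800

φ(3) = 3 − 1 = 2.
φ(41) = 41 − 1 = 40.
φ(61) = 61 − 1 = 60.
φ(7503) = 2 × 40 × 60 = 4800.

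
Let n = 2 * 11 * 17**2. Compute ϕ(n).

φ(2) = 2 − 1 = 1.
φ(11) = 11 − 1 = 10.
φ(17^2) = 17^1·(17−1) = 17·16 = 272.
φ(6358) = 1 × 10 × 272 = 2720.

2720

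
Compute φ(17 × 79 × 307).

φ(412301) = 412301 · (1 − 1/17) · (1 − 1/79) · (1 − 1/307)
       = 412301 · 381888/412301 = 381888.

381888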